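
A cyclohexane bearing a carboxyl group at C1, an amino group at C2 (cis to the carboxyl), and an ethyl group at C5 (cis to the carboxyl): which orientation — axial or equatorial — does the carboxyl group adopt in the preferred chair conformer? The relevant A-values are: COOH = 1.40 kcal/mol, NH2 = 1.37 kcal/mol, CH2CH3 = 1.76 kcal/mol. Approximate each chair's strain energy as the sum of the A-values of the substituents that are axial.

Chair I (carboxyl axial, amino equatorial, ethyl axial): E = 3.16 kcal/mol.
Chair II (carboxyl equatorial, amino axial, ethyl equatorial): E = 1.37 kcal/mol.
Chair II is the more stable (lower-energy) conformer, and in that chair the carboxyl group is equatorial.

equatorial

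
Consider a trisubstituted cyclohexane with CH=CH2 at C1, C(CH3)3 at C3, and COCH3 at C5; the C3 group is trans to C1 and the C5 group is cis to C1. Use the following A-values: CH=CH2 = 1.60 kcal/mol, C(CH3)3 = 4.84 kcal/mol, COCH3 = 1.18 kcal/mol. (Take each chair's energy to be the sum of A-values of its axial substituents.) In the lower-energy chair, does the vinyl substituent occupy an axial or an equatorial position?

axial

Chair I (vinyl axial, tert-butyl equatorial, acetyl axial): E = 2.78 kcal/mol.
Chair II (vinyl equatorial, tert-butyl axial, acetyl equatorial): E = 4.84 kcal/mol.
Chair I is the more stable (lower-energy) conformer, and in that chair the vinyl group is axial.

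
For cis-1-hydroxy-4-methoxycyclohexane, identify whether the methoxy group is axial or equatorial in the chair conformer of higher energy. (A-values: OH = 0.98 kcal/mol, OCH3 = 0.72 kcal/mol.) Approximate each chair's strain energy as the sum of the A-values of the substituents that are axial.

C1 and C4 have opposite parity, so for the cis isomer the two substituents are one axial and one equatorial in each chair.
Chair I (hydroxyl axial, methoxy equatorial): E = 0.98 kcal/mol.
Chair II (hydroxyl equatorial, methoxy axial): E = 0.72 kcal/mol.
Chair I is the less stable (higher-energy) conformer, and in that chair the methoxy group is equatorial.

equatorial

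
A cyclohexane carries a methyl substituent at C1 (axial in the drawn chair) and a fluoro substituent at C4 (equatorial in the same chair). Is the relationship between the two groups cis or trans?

cis

C1 and C4 have opposite parity, so their axial bonds point in opposite directions.
With opposite-parity carbons, two substituents on the same face are one axial and one equatorial; opposite faces give both axial or both equatorial.
Here the groups are axial/equatorial → same face → cis.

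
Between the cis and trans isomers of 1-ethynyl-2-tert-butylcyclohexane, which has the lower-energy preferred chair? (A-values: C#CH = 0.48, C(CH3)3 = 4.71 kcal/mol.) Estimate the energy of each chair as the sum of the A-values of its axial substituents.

At 1,2 positions (parity opposite): cis → (a,e or e,a); trans → (e,e or a,a).
Best chair for cis: E = 0.48 kcal/mol; best chair for trans: E = 0.00 kcal/mol.
The trans isomer is lower by 0.48 kcal/mol.

trans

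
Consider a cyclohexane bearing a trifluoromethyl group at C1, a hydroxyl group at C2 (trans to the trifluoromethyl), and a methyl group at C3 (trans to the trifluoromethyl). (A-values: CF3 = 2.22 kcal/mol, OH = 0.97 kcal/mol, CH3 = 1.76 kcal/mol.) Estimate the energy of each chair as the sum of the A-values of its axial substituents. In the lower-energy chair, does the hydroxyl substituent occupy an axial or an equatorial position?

equatorial

Chair I (trifluoromethyl axial, hydroxyl axial, methyl equatorial): E = 3.19 kcal/mol.
Chair II (trifluoromethyl equatorial, hydroxyl equatorial, methyl axial): E = 1.76 kcal/mol.
Chair II is the more stable (lower-energy) conformer, and in that chair the hydroxyl group is equatorial.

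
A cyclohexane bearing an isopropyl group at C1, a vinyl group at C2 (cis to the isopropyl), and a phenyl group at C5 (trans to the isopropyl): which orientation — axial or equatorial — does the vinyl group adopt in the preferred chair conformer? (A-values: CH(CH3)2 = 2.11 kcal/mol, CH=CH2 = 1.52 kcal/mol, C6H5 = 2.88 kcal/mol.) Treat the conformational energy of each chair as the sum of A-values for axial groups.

Chair I (isopropyl axial, vinyl equatorial, phenyl equatorial): E = 2.11 kcal/mol.
Chair II (isopropyl equatorial, vinyl axial, phenyl axial): E = 4.40 kcal/mol.
Chair I is the more stable (lower-energy) conformer, and in that chair the vinyl group is equatorial.

equatorial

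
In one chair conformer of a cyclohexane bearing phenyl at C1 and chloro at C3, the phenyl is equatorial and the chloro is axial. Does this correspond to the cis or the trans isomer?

C1 and C3 have the same parity, so their axial bonds point in the same direction.
With same-parity carbons, two substituents on the same face are both axial or both equatorial; opposite faces give one of each.
Here the groups are equatorial/axial → opposite face → trans.

trans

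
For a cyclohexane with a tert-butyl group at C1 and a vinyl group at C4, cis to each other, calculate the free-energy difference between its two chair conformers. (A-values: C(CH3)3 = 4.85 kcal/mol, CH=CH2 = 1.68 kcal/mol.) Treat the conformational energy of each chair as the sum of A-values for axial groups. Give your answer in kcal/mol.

3.17 kcal/mol

C1 and C4 have opposite parity, so for the cis isomer the two substituents are one axial and one equatorial in each chair.
Chair I (tert-butyl axial, vinyl equatorial): E = 4.85 kcal/mol.
Chair II (tert-butyl equatorial, vinyl axial): E = 1.68 kcal/mol.
ΔE = 4.85 − 1.68 = 3.17 kcal/mol; chair II is more stable.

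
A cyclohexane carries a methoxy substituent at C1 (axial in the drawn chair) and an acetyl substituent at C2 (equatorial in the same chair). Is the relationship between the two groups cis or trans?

cis

C1 and C2 have opposite parity, so their axial bonds point in opposite directions.
With opposite-parity carbons, two substituents on the same face are one axial and one equatorial; opposite faces give both axial or both equatorial.
Here the groups are axial/equatorial → same face → cis.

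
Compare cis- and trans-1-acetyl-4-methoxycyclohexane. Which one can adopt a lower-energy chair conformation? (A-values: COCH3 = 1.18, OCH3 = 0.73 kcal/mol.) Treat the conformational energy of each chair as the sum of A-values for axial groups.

trans

At 1,4 positions (parity opposite): cis → (a,e or e,a); trans → (e,e or a,a).
Best chair for cis: E = 0.73 kcal/mol; best chair for trans: E = 0.00 kcal/mol.
The trans isomer is lower by 0.73 kcal/mol.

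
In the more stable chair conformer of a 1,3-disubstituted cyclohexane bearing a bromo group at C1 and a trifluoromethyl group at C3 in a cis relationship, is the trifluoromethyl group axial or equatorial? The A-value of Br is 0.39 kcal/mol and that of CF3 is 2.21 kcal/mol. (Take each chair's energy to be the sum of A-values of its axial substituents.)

C1 and C3 have the same parity, so for the cis isomer the two substituents are e,e in one chair and a,a in the other.
Chair I (bromo axial, trifluoromethyl axial): E = 2.60 kcal/mol.
Chair II (bromo equatorial, trifluoromethyl equatorial): E = 0.00 kcal/mol.
Chair II is the more stable (lower-energy) conformer, and in that chair the trifluoromethyl group is equatorial.

equatorial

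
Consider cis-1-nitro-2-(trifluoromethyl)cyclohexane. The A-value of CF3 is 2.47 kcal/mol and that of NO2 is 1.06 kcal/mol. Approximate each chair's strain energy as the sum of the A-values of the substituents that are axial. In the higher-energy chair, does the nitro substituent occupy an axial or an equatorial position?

C1 and C2 have opposite parity, so for the cis isomer the two substituents are one axial and one equatorial in each chair.
Chair I (trifluoromethyl axial, nitro equatorial): E = 2.47 kcal/mol.
Chair II (trifluoromethyl equatorial, nitro axial): E = 1.06 kcal/mol.
Chair I is the less stable (higher-energy) conformer, and in that chair the nitro group is equatorial.

equatorial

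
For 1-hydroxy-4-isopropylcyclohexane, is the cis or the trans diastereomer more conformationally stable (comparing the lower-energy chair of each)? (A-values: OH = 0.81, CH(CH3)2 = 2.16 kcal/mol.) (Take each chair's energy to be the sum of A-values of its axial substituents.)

trans

At 1,4 positions (parity opposite): cis → (a,e or e,a); trans → (e,e or a,a).
Best chair for cis: E = 0.81 kcal/mol; best chair for trans: E = 0.00 kcal/mol.
The trans isomer is lower by 0.81 kcal/mol.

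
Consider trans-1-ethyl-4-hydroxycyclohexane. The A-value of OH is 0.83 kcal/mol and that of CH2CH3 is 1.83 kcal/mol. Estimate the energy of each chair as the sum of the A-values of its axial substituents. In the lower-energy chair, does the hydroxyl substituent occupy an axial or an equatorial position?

equatorial

C1 and C4 have opposite parity, so for the trans isomer the two substituents are e,e in one chair and a,a in the other.
Chair I (hydroxyl axial, ethyl axial): E = 2.66 kcal/mol.
Chair II (hydroxyl equatorial, ethyl equatorial): E = 0.00 kcal/mol.
Chair II is the more stable (lower-energy) conformer, and in that chair the hydroxyl group is equatorial.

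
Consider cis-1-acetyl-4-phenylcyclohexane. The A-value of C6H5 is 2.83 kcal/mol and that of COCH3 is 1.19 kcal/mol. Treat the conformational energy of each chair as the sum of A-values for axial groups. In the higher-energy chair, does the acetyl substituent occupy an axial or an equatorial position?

C1 and C4 have opposite parity, so for the cis isomer the two substituents are one axial and one equatorial in each chair.
Chair I (phenyl axial, acetyl equatorial): E = 2.83 kcal/mol.
Chair II (phenyl equatorial, acetyl axial): E = 1.19 kcal/mol.
Chair I is the less stable (higher-energy) conformer, and in that chair the acetyl group is equatorial.

equatorial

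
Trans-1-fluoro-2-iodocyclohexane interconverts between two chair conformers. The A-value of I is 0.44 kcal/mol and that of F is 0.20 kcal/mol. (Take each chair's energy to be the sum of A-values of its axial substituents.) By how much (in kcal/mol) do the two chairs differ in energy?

C1 and C2 have opposite parity, so for the trans isomer the two substituents are e,e in one chair and a,a in the other.
Chair I (iodo axial, fluoro axial): E = 0.64 kcal/mol.
Chair II (iodo equatorial, fluoro equatorial): E = 0.00 kcal/mol.
ΔE = 0.64 − 0.00 = 0.64 kcal/mol; chair II is more stable.

0.64 kcal/mol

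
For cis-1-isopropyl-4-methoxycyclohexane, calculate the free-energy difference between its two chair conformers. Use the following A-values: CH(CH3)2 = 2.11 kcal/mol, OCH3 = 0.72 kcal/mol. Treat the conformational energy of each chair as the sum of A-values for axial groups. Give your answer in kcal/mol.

C1 and C4 have opposite parity, so for the cis isomer the two substituents are one axial and one equatorial in each chair.
Chair I (isopropyl axial, methoxy equatorial): E = 2.11 kcal/mol.
Chair II (isopropyl equatorial, methoxy axial): E = 0.72 kcal/mol.
ΔE = 2.11 − 0.72 = 1.39 kcal/mol; chair II is more stable.

1.39 kcal/mol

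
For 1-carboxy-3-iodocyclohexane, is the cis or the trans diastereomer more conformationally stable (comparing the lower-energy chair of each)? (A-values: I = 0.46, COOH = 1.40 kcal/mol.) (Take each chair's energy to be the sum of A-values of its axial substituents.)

cis

At 1,3 positions (parity same): cis → (e,e or a,a); trans → (a,e or e,a).
Best chair for cis: E = 0.00 kcal/mol; best chair for trans: E = 0.46 kcal/mol.
The cis isomer is lower by 0.46 kcal/mol.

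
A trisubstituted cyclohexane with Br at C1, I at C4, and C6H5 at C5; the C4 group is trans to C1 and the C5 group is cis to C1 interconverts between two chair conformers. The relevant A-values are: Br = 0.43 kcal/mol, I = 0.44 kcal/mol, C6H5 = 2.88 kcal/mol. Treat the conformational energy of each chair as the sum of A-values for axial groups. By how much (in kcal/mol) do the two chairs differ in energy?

Chair I (bromo axial, iodo axial, phenyl axial): E = 3.75 kcal/mol.
Chair II (bromo equatorial, iodo equatorial, phenyl equatorial): E = 0.00 kcal/mol.
ΔE = 3.75 − 0.00 = 3.75 kcal/mol; chair II is more stable.

3.75 kcal/mol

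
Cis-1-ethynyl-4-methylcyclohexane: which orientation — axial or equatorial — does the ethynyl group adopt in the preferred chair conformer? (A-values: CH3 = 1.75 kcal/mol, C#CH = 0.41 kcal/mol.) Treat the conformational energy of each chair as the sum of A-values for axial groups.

axial

C1 and C4 have opposite parity, so for the cis isomer the two substituents are one axial and one equatorial in each chair.
Chair I (methyl axial, ethynyl equatorial): E = 1.75 kcal/mol.
Chair II (methyl equatorial, ethynyl axial): E = 0.41 kcal/mol.
Chair II is the more stable (lower-energy) conformer, and in that chair the ethynyl group is axial.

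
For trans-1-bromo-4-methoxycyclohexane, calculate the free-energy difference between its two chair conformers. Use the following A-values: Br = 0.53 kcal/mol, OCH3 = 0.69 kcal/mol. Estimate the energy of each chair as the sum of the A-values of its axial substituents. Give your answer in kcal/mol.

C1 and C4 have opposite parity, so for the trans isomer the two substituents are e,e in one chair and a,a in the other.
Chair I (bromo axial, methoxy axial): E = 1.22 kcal/mol.
Chair II (bromo equatorial, methoxy equatorial): E = 0.00 kcal/mol.
ΔE = 1.22 − 0.00 = 1.22 kcal/mol; chair II is more stable.

1.22 kcal/mol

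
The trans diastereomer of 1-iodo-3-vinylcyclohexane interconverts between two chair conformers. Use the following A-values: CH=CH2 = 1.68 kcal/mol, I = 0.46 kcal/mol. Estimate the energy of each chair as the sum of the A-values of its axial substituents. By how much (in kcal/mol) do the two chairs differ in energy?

1.22 kcal/mol

C1 and C3 have the same parity, so for the trans isomer the two substituents are one axial and one equatorial in each chair.
Chair I (vinyl axial, iodo equatorial): E = 1.68 kcal/mol.
Chair II (vinyl equatorial, iodo axial): E = 0.46 kcal/mol.
ΔE = 1.68 − 0.46 = 1.22 kcal/mol; chair II is more stable.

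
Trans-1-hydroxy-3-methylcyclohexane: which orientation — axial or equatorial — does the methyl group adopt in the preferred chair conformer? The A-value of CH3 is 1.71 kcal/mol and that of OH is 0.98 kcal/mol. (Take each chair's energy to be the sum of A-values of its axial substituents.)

equatorial

C1 and C3 have the same parity, so for the trans isomer the two substituents are one axial and one equatorial in each chair.
Chair I (methyl axial, hydroxyl equatorial): E = 1.71 kcal/mol.
Chair II (methyl equatorial, hydroxyl axial): E = 0.98 kcal/mol.
Chair II is the more stable (lower-energy) conformer, and in that chair the methyl group is equatorial.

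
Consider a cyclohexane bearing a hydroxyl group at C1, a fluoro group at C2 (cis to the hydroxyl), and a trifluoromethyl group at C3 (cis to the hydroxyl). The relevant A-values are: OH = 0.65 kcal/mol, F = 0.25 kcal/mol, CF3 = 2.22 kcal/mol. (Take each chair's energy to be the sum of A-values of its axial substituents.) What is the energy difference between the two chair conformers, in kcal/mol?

2.62 kcal/mol

Chair I (hydroxyl axial, fluoro equatorial, trifluoromethyl axial): E = 2.87 kcal/mol.
Chair II (hydroxyl equatorial, fluoro axial, trifluoromethyl equatorial): E = 0.25 kcal/mol.
ΔE = 2.87 − 0.25 = 2.62 kcal/mol; chair II is more stable.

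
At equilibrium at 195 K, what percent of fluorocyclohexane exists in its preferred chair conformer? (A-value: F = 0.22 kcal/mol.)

63.8%

One chair has the fluoro group axial (E = 0.22 kcal/mol) and the other has it equatorial (E = 0).
ΔG = 0.22 kcal/mol between the two chairs.
K = exp(ΔG/RT) with R = 1.987×10⁻³ kcal mol⁻¹ K⁻¹ and T = 195 K gives K ≈ 1.76.
Fraction in the lower-energy chair = K/(K+1) = 63.8%.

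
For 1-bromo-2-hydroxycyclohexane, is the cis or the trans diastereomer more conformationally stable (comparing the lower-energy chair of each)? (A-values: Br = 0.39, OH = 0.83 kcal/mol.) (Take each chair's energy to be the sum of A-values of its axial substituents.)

At 1,2 positions (parity opposite): cis → (a,e or e,a); trans → (e,e or a,a).
Best chair for cis: E = 0.39 kcal/mol; best chair for trans: E = 0.00 kcal/mol.
The trans isomer is lower by 0.39 kcal/mol.

trans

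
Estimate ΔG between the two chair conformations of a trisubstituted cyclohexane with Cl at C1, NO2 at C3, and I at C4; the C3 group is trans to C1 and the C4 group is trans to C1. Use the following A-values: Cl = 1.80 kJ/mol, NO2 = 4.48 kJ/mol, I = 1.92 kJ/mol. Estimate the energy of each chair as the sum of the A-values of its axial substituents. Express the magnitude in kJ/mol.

Chair I (chloro axial, nitro equatorial, iodo axial): E = 3.72 kJ/mol.
Chair II (chloro equatorial, nitro axial, iodo equatorial): E = 4.48 kJ/mol.
ΔE = 4.48 − 3.72 = 0.76 kJ/mol; chair I is more stable.

0.76 kJ/mol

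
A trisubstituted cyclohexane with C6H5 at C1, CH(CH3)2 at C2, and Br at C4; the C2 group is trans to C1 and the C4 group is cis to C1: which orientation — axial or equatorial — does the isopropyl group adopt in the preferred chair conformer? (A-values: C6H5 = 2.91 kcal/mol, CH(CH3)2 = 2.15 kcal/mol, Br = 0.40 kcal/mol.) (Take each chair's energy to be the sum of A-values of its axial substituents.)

Chair I (phenyl axial, isopropyl axial, bromo equatorial): E = 5.06 kcal/mol.
Chair II (phenyl equatorial, isopropyl equatorial, bromo axial): E = 0.40 kcal/mol.
Chair II is the more stable (lower-energy) conformer, and in that chair the isopropyl group is equatorial.

equatorial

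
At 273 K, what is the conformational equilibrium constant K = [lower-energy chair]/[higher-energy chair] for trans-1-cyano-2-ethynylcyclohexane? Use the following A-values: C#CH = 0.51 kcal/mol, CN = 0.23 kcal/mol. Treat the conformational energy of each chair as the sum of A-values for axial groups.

C1 and C2 have opposite parity, so for the trans isomer the two substituents are e,e in one chair and a,a in the other.
Chair I (ethynyl axial, cyano axial): E = 0.74 kcal/mol; chair II (ethynyl equatorial, cyano equatorial): E = 0.00 kcal/mol.
ΔG = 0.74 kcal/mol between the two chairs.
K = exp(ΔG/RT) with R = 1.987×10⁻³ kcal mol⁻¹ K⁻¹ and T = 273 K gives K ≈ 3.91.

K ≈ 3.91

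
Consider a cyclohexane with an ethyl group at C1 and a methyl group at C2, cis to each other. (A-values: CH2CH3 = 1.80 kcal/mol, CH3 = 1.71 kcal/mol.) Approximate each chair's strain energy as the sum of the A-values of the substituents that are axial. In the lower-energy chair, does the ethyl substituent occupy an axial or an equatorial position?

C1 and C2 have opposite parity, so for the cis isomer the two substituents are one axial and one equatorial in each chair.
Chair I (ethyl axial, methyl equatorial): E = 1.80 kcal/mol.
Chair II (ethyl equatorial, methyl axial): E = 1.71 kcal/mol.
Chair II is the more stable (lower-energy) conformer, and in that chair the ethyl group is equatorial.

equatorial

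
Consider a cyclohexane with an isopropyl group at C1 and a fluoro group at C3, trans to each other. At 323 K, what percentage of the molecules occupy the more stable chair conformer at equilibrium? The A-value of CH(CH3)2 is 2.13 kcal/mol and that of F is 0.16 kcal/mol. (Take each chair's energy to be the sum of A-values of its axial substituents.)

95.6%

C1 and C3 have the same parity, so for the trans isomer the two substituents are one axial and one equatorial in each chair.
Chair I (isopropyl axial, fluoro equatorial): E = 2.13 kcal/mol; chair II (isopropyl equatorial, fluoro axial): E = 0.16 kcal/mol.
ΔG = 1.97 kcal/mol between the two chairs.
K = exp(ΔG/RT) with R = 1.987×10⁻³ kcal mol⁻¹ K⁻¹ and T = 323 K gives K ≈ 21.5.
Fraction in the lower-energy chair = K/(K+1) = 95.6%.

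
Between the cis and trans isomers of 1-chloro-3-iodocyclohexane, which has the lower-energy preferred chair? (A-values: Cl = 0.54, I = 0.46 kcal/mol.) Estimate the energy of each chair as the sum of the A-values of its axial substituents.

At 1,3 positions (parity same): cis → (e,e or a,a); trans → (a,e or e,a).
Best chair for cis: E = 0.00 kcal/mol; best chair for trans: E = 0.46 kcal/mol.
The cis isomer is lower by 0.46 kcal/mol.

cis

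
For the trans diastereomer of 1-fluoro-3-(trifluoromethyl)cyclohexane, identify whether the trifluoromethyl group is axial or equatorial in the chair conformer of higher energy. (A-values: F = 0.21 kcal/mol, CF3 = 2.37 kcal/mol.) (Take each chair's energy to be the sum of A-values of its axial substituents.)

C1 and C3 have the same parity, so for the trans isomer the two substituents are one axial and one equatorial in each chair.
Chair I (fluoro axial, trifluoromethyl equatorial): E = 0.21 kcal/mol.
Chair II (fluoro equatorial, trifluoromethyl axial): E = 2.37 kcal/mol.
Chair II is the less stable (higher-energy) conformer, and in that chair the trifluoromethyl group is axial.

axial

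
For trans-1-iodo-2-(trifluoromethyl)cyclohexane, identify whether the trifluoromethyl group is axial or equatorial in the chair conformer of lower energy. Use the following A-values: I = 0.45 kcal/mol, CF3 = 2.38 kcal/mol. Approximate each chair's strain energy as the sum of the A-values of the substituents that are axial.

equatorial

C1 and C2 have opposite parity, so for the trans isomer the two substituents are e,e in one chair and a,a in the other.
Chair I (iodo axial, trifluoromethyl axial): E = 2.83 kcal/mol.
Chair II (iodo equatorial, trifluoromethyl equatorial): E = 0.00 kcal/mol.
Chair II is the more stable (lower-energy) conformer, and in that chair the trifluoromethyl group is equatorial.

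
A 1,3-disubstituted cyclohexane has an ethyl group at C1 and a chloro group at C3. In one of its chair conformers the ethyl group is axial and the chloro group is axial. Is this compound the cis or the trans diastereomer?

cis

C1 and C3 have the same parity, so their axial bonds point in the same direction.
With same-parity carbons, two substituents on the same face are both axial or both equatorial; opposite faces give one of each.
Here the groups are axial/axial → same face → cis.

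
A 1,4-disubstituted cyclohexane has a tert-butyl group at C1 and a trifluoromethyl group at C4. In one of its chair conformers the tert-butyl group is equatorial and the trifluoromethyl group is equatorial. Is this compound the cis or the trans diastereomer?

trans

C1 and C4 have opposite parity, so their axial bonds point in opposite directions.
With opposite-parity carbons, two substituents on the same face are one axial and one equatorial; opposite faces give both axial or both equatorial.
Here the groups are equatorial/equatorial → opposite face → trans.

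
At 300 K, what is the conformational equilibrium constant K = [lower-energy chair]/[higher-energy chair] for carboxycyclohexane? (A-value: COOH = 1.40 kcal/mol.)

One chair has the carboxyl group axial (E = 1.40 kcal/mol) and the other has it equatorial (E = 0).
ΔG = 1.40 kcal/mol between the two chairs.
K = exp(ΔG/RT) with R = 1.987×10⁻³ kcal mol⁻¹ K⁻¹ and T = 300 K gives K ≈ 10.5.

K ≈ 10.5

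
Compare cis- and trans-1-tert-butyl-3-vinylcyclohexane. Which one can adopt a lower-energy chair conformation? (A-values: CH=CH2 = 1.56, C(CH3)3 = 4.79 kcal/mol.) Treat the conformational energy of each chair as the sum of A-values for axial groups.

cis

At 1,3 positions (parity same): cis → (e,e or a,a); trans → (a,e or e,a).
Best chair for cis: E = 0.00 kcal/mol; best chair for trans: E = 1.56 kcal/mol.
The cis isomer is lower by 1.56 kcal/mol.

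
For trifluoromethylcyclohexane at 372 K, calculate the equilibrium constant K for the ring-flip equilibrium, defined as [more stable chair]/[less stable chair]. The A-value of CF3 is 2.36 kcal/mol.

K ≈ 24.4

One chair has the trifluoromethyl group axial (E = 2.36 kcal/mol) and the other has it equatorial (E = 0).
ΔG = 2.36 kcal/mol between the two chairs.
K = exp(ΔG/RT) with R = 1.987×10⁻³ kcal mol⁻¹ K⁻¹ and T = 372 K gives K ≈ 24.4.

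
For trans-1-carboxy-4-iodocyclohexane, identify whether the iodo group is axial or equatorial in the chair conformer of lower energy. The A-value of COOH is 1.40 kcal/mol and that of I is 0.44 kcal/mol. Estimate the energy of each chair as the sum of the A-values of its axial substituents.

C1 and C4 have opposite parity, so for the trans isomer the two substituents are e,e in one chair and a,a in the other.
Chair I (carboxyl axial, iodo axial): E = 1.84 kcal/mol.
Chair II (carboxyl equatorial, iodo equatorial): E = 0.00 kcal/mol.
Chair II is the more stable (lower-energy) conformer, and in that chair the iodo group is equatorial.

equatorial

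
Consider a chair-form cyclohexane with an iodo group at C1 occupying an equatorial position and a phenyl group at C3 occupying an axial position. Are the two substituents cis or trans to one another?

trans

C1 and C3 have the same parity, so their axial bonds point in the same direction.
With same-parity carbons, two substituents on the same face are both axial or both equatorial; opposite faces give one of each.
Here the groups are equatorial/axial → opposite face → trans.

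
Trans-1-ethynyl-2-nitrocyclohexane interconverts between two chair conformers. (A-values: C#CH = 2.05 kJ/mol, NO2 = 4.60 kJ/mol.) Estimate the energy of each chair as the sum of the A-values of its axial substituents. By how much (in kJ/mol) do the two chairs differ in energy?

6.65 kJ/mol

C1 and C2 have opposite parity, so for the trans isomer the two substituents are e,e in one chair and a,a in the other.
Chair I (ethynyl axial, nitro axial): E = 6.65 kJ/mol.
Chair II (ethynyl equatorial, nitro equatorial): E = 0.00 kJ/mol.
ΔE = 6.65 − 0.00 = 6.65 kJ/mol; chair II is more stable.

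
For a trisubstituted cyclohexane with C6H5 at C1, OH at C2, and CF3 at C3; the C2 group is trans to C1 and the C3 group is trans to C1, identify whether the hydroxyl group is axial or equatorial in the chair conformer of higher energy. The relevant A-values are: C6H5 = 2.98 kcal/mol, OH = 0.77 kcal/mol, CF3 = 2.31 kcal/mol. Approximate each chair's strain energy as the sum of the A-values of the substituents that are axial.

axial

Chair I (phenyl axial, hydroxyl axial, trifluoromethyl equatorial): E = 3.75 kcal/mol.
Chair II (phenyl equatorial, hydroxyl equatorial, trifluoromethyl axial): E = 2.31 kcal/mol.
Chair I is the less stable (higher-energy) conformer, and in that chair the hydroxyl group is axial.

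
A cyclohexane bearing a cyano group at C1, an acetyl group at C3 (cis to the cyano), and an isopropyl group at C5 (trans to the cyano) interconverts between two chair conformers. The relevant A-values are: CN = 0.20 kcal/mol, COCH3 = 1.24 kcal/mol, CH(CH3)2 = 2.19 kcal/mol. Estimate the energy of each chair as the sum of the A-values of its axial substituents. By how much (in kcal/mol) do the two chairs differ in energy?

Chair I (cyano axial, acetyl axial, isopropyl equatorial): E = 1.44 kcal/mol.
Chair II (cyano equatorial, acetyl equatorial, isopropyl axial): E = 2.19 kcal/mol.
ΔE = 2.19 − 1.44 = 0.75 kcal/mol; chair I is more stable.

0.75 kcal/mol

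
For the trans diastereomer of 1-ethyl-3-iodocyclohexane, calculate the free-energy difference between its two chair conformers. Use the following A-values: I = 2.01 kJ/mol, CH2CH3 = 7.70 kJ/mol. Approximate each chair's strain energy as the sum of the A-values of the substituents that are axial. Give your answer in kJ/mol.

5.69 kJ/mol

C1 and C3 have the same parity, so for the trans isomer the two substituents are one axial and one equatorial in each chair.
Chair I (iodo axial, ethyl equatorial): E = 2.01 kJ/mol.
Chair II (iodo equatorial, ethyl axial): E = 7.70 kJ/mol.
ΔE = 7.70 − 2.01 = 5.69 kJ/mol; chair I is more stable.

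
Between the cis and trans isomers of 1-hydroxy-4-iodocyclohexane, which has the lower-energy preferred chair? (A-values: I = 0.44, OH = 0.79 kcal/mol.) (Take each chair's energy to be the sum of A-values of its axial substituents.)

At 1,4 positions (parity opposite): cis → (a,e or e,a); trans → (e,e or a,a).
Best chair for cis: E = 0.44 kcal/mol; best chair for trans: E = 0.00 kcal/mol.
The trans isomer is lower by 0.44 kcal/mol.

trans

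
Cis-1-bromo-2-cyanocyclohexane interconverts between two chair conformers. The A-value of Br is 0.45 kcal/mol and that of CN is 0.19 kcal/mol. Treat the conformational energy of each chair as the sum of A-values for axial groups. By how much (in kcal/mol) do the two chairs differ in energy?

C1 and C2 have opposite parity, so for the cis isomer the two substituents are one axial and one equatorial in each chair.
Chair I (bromo axial, cyano equatorial): E = 0.45 kcal/mol.
Chair II (bromo equatorial, cyano axial): E = 0.19 kcal/mol.
ΔE = 0.45 − 0.19 = 0.26 kcal/mol; chair II is more stable.

0.26 kcal/mol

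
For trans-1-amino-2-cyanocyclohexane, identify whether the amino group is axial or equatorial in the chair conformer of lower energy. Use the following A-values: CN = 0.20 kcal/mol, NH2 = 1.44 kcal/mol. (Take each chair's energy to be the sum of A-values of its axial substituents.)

equatorial

C1 and C2 have opposite parity, so for the trans isomer the two substituents are e,e in one chair and a,a in the other.
Chair I (cyano axial, amino axial): E = 1.64 kcal/mol.
Chair II (cyano equatorial, amino equatorial): E = 0.00 kcal/mol.
Chair II is the more stable (lower-energy) conformer, and in that chair the amino group is equatorial.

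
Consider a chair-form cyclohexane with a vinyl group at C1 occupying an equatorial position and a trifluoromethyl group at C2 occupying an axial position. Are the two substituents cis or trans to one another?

C1 and C2 have opposite parity, so their axial bonds point in opposite directions.
With opposite-parity carbons, two substituents on the same face are one axial and one equatorial; opposite faces give both axial or both equatorial.
Here the groups are equatorial/axial → same face → cis.

cis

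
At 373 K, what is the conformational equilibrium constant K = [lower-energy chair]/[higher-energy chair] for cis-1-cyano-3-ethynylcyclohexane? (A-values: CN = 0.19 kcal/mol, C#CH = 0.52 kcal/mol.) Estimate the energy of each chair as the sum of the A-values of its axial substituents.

C1 and C3 have the same parity, so for the cis isomer the two substituents are e,e in one chair and a,a in the other.
Chair I (cyano axial, ethynyl axial): E = 0.71 kcal/mol; chair II (cyano equatorial, ethynyl equatorial): E = 0.00 kcal/mol.
ΔG = 0.71 kcal/mol between the two chairs.
K = exp(ΔG/RT) with R = 1.987×10⁻³ kcal mol⁻¹ K⁻¹ and T = 373 K gives K ≈ 2.61.

K ≈ 2.61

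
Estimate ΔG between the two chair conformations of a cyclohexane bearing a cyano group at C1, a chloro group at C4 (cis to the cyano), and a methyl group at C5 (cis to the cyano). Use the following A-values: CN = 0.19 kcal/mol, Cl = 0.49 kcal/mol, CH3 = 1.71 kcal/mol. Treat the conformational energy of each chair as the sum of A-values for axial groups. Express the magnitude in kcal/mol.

Chair I (cyano axial, chloro equatorial, methyl axial): E = 1.90 kcal/mol.
Chair II (cyano equatorial, chloro axial, methyl equatorial): E = 0.49 kcal/mol.
ΔE = 1.90 − 0.49 = 1.41 kcal/mol; chair II is more stable.

1.41 kcal/mol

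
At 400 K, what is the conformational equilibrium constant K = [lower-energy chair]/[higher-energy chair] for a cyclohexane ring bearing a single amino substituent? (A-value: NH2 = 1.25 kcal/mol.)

K ≈ 4.82

One chair has the amino group axial (E = 1.25 kcal/mol) and the other has it equatorial (E = 0).
ΔG = 1.25 kcal/mol between the two chairs.
K = exp(ΔG/RT) with R = 1.987×10⁻³ kcal mol⁻¹ K⁻¹ and T = 400 K gives K ≈ 4.82.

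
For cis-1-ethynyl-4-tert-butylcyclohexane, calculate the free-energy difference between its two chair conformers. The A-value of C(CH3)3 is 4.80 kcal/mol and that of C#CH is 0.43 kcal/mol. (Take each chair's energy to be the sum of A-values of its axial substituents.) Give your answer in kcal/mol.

C1 and C4 have opposite parity, so for the cis isomer the two substituents are one axial and one equatorial in each chair.
Chair I (tert-butyl axial, ethynyl equatorial): E = 4.80 kcal/mol.
Chair II (tert-butyl equatorial, ethynyl axial): E = 0.43 kcal/mol.
ΔE = 4.80 − 0.43 = 4.37 kcal/mol; chair II is more stable.

4.37 kcal/mol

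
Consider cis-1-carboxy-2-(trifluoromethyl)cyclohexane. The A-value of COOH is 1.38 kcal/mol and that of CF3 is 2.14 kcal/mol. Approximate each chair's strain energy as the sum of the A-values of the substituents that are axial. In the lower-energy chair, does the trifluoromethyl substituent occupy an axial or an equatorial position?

equatorial

C1 and C2 have opposite parity, so for the cis isomer the two substituents are one axial and one equatorial in each chair.
Chair I (carboxyl axial, trifluoromethyl equatorial): E = 1.38 kcal/mol.
Chair II (carboxyl equatorial, trifluoromethyl axial): E = 2.14 kcal/mol.
Chair I is the more stable (lower-energy) conformer, and in that chair the trifluoromethyl group is equatorial.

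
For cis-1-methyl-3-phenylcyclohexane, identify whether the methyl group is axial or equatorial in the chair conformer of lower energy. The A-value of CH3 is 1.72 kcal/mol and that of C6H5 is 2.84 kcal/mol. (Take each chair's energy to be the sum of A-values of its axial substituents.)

equatorial

C1 and C3 have the same parity, so for the cis isomer the two substituents are e,e in one chair and a,a in the other.
Chair I (methyl axial, phenyl axial): E = 4.56 kcal/mol.
Chair II (methyl equatorial, phenyl equatorial): E = 0.00 kcal/mol.
Chair II is the more stable (lower-energy) conformer, and in that chair the methyl group is equatorial.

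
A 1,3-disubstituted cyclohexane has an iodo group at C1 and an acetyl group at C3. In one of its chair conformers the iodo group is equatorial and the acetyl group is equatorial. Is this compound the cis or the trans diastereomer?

cis

C1 and C3 have the same parity, so their axial bonds point in the same direction.
With same-parity carbons, two substituents on the same face are both axial or both equatorial; opposite faces give one of each.
Here the groups are equatorial/equatorial → same face → cis.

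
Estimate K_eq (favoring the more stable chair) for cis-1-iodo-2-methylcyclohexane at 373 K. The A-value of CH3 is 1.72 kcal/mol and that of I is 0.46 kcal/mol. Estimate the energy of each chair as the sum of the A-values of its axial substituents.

C1 and C2 have opposite parity, so for the cis isomer the two substituents are one axial and one equatorial in each chair.
Chair I (methyl axial, iodo equatorial): E = 1.72 kcal/mol; chair II (methyl equatorial, iodo axial): E = 0.46 kcal/mol.
ΔG = 1.26 kcal/mol between the two chairs.
K = exp(ΔG/RT) with R = 1.987×10⁻³ kcal mol⁻¹ K⁻¹ and T = 373 K gives K ≈ 5.47.

K ≈ 5.47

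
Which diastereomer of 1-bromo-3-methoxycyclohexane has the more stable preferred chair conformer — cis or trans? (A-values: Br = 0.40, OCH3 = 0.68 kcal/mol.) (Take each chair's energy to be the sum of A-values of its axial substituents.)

cis

At 1,3 positions (parity same): cis → (e,e or a,a); trans → (a,e or e,a).
Best chair for cis: E = 0.00 kcal/mol; best chair for trans: E = 0.40 kcal/mol.
The cis isomer is lower by 0.40 kcal/mol.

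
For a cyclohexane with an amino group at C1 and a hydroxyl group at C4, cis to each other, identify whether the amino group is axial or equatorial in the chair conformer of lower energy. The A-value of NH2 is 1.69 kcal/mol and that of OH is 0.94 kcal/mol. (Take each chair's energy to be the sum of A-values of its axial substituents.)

equatorial

C1 and C4 have opposite parity, so for the cis isomer the two substituents are one axial and one equatorial in each chair.
Chair I (amino axial, hydroxyl equatorial): E = 1.69 kcal/mol.
Chair II (amino equatorial, hydroxyl axial): E = 0.94 kcal/mol.
Chair II is the more stable (lower-energy) conformer, and in that chair the amino group is equatorial.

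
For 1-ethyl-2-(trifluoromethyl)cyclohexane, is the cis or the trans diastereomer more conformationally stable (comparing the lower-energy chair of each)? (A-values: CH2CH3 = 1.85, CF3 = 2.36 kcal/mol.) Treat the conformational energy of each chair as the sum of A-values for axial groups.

trans

At 1,2 positions (parity opposite): cis → (a,e or e,a); trans → (e,e or a,a).
Best chair for cis: E = 1.85 kcal/mol; best chair for trans: E = 0.00 kcal/mol.
The trans isomer is lower by 1.85 kcal/mol.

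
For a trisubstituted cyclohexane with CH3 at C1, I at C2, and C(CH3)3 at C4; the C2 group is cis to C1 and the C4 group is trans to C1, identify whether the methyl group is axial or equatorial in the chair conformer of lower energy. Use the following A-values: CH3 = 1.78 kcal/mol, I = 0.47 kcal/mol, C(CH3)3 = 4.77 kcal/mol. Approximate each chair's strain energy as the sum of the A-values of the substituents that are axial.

equatorial

Chair I (methyl axial, iodo equatorial, tert-butyl axial): E = 6.55 kcal/mol.
Chair II (methyl equatorial, iodo axial, tert-butyl equatorial): E = 0.47 kcal/mol.
Chair II is the more stable (lower-energy) conformer, and in that chair the methyl group is equatorial.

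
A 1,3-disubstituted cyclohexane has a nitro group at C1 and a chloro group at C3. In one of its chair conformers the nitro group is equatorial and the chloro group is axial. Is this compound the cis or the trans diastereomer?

C1 and C3 have the same parity, so their axial bonds point in the same direction.
With same-parity carbons, two substituents on the same face are both axial or both equatorial; opposite faces give one of each.
Here the groups are equatorial/axial → opposite face → trans.

trans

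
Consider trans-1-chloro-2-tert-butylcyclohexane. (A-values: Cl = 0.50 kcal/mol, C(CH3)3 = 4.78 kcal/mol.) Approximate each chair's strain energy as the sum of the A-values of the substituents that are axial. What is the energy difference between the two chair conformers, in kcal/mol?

5.28 kcal/mol

C1 and C2 have opposite parity, so for the trans isomer the two substituents are e,e in one chair and a,a in the other.
Chair I (chloro axial, tert-butyl axial): E = 5.28 kcal/mol.
Chair II (chloro equatorial, tert-butyl equatorial): E = 0.00 kcal/mol.
ΔE = 5.28 − 0.00 = 5.28 kcal/mol; chair II is more stable.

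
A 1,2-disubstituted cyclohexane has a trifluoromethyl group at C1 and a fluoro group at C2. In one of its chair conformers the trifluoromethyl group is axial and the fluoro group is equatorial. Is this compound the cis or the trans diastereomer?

cis

C1 and C2 have opposite parity, so their axial bonds point in opposite directions.
With opposite-parity carbons, two substituents on the same face are one axial and one equatorial; opposite faces give both axial or both equatorial.
Here the groups are axial/equatorial → same face → cis.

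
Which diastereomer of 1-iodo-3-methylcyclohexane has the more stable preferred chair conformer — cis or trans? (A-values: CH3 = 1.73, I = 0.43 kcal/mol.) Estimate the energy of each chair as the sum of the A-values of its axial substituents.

At 1,3 positions (parity same): cis → (e,e or a,a); trans → (a,e or e,a).
Best chair for cis: E = 0.00 kcal/mol; best chair for trans: E = 0.43 kcal/mol.
The cis isomer is lower by 0.43 kcal/mol.

cis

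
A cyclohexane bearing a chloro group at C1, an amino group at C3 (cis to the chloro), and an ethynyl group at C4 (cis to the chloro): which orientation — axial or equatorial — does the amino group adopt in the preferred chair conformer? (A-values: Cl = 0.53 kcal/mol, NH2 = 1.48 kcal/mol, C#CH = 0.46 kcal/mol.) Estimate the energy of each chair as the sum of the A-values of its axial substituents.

Chair I (chloro axial, amino axial, ethynyl equatorial): E = 2.01 kcal/mol.
Chair II (chloro equatorial, amino equatorial, ethynyl axial): E = 0.46 kcal/mol.
Chair II is the more stable (lower-energy) conformer, and in that chair the amino group is equatorial.

equatorial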